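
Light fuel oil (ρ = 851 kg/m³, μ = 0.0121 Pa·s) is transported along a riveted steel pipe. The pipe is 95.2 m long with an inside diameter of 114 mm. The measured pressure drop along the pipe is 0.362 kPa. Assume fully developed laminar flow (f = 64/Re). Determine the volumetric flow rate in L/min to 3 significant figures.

For laminar flow, f = 64/Re with Re = ρVD/μ, so Darcy-Weisbach reduces to ΔP = 32μLV/D². Solving for V: V = ΔP·D²/(32μL) = 362·(0.114)²/(32·0.0121·95.2) = 0.1276 m/s.
Check: Re = ρVD/μ = 851·0.1276·0.114/0.0121 = 1023 < 2300, so the laminar assumption holds.
Q = V·A = 0.1276·(π/4·0.114²) = 0.001303 m³/s = 78.2 L/min.

Q ≈ 78.2 L/min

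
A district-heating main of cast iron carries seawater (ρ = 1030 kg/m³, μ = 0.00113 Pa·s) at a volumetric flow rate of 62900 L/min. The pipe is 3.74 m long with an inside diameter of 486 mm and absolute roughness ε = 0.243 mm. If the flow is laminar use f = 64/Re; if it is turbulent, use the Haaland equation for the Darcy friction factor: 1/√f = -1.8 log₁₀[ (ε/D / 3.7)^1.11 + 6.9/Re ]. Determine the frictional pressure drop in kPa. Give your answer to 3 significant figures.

ΔP ≈ 2.14 kPa

Q = 62900 L/min = 62900/60000 = 1.048 m³/s.
Cross-sectional area A = πD²/4 = π(0.486)²/4 = 0.1855 m²; mean velocity V = Q/A = 1.048/0.1855 = 5.651 m/s.
Reynolds number Re = ρVD/μ = 1030 · 5.651 · 0.486 / 0.00113 = 2.503e+06.
Re > 4000 → turbulent. Relative roughness ε/D = 0.000243/0.486 = 0.0005. Haaland: 1/√f = -1.8 log₁₀[(0.0005/3.7)^1.11 + 6.9/2.503e+06] = -1.8 log₁₀[5.07e-05 + 2.76e-06] = 7.689, so f = 0.01691.
Darcy-Weisbach: ΔP = f(L/D)(ρV²/2) = 0.01691·(3.74/0.486)·(1030·5.651²/2) = 0.01691·7.695·1.645e+04 = 2141 Pa.
ΔP = 2141 Pa = 2.14 kPa.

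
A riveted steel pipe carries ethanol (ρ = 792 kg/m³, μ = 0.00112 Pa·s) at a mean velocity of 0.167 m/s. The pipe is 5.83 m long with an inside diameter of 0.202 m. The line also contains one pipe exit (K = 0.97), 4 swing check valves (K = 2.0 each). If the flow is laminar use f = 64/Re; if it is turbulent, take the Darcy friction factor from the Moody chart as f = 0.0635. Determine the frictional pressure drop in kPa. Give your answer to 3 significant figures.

Reynolds number Re = ρVD/μ = 792 · 0.167 · 0.202 / 0.00112 = 2.385e+04.
Re > 4000 → turbulent; use the Moody-chart value f = 0.0635.
Total minor-loss coefficient ΣK = 1·0.97 + 4·2 = 8.97.
ΔP = [f·L/D + ΣK]·(ρV²/2) = [0.0635·5.83/0.202 + 8.97]·(792·0.167²/2) = [1.833 + 8.97]·11.04 = 119.3 Pa.
ΔP = 119.3 Pa = 0.119 kPa.

ΔP ≈ 0.119 kPa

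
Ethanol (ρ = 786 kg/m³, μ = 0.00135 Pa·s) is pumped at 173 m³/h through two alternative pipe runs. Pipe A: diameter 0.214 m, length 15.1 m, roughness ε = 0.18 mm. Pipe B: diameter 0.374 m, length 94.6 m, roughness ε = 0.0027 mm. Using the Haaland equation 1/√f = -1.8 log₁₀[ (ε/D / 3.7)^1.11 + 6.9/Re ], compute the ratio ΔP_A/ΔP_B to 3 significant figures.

Pipe A: V = Q/A = 0.04806/0.03597 = 1.336 m/s; Re = 1.665e+05; ε/D = 0.000841; Haaland → f = 0.0205; ΔP_A = f(L/D)(ρV²/2) = 1015 Pa.
Pipe B: V = Q/A = 0.04806/0.1099 = 0.4374 m/s; Re = 9.525e+04; ε/D = 7.22e-06; Haaland → f = 0.01803; ΔP_B = f(L/D)(ρV²/2) = 343 Pa.
ΔP_A/ΔP_B = 1015/343 = 2.96.

ΔP_A/ΔP_B ≈ 2.96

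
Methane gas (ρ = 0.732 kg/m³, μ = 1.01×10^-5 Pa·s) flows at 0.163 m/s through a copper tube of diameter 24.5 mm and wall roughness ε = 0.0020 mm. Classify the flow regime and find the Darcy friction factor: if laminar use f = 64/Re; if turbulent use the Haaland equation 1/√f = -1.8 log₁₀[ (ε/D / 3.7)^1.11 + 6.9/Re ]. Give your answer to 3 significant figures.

f ≈ 0.221

Re = ρVD/μ = 0.732·0.163·0.0245/1.01e-05 = 289.4.
Re < 2300 → laminar, so f = 64/Re = 0.2211 (roughness is irrelevant in laminar flow).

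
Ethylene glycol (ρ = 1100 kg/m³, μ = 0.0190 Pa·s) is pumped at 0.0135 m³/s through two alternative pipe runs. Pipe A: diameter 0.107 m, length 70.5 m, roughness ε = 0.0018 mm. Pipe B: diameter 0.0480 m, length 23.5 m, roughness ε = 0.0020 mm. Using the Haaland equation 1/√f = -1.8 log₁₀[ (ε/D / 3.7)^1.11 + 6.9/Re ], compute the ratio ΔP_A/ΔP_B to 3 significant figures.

ΔP_A/ΔP_B ≈ 0.0672

Pipe A: V = Q/A = 0.0135/0.008992 = 1.501 m/s; Re = 9300; ε/D = 1.68e-05; Haaland → f = 0.03152; ΔP_A = f(L/D)(ρV²/2) = 2.575e+04 Pa.
Pipe B: V = Q/A = 0.0135/0.00181 = 7.46 m/s; Re = 2.073e+04; ε/D = 4.17e-05; Haaland → f = 0.02558; ΔP_B = f(L/D)(ρV²/2) = 3.834e+05 Pa.
ΔP_A/ΔP_B = 2.575e+04/3.834e+05 = 0.0672.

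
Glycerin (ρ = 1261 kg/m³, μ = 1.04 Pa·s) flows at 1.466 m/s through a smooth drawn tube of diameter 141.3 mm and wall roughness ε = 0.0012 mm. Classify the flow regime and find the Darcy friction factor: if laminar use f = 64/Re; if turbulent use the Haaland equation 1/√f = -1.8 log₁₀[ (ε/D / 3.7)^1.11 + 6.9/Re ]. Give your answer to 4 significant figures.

f ≈ 0.2548

Re = ρVD/μ = 1261·1.466·0.1413/1.04 = 251.2.
Re < 2300 → laminar, so f = 64/Re = 0.2548 (roughness is irrelevant in laminar flow).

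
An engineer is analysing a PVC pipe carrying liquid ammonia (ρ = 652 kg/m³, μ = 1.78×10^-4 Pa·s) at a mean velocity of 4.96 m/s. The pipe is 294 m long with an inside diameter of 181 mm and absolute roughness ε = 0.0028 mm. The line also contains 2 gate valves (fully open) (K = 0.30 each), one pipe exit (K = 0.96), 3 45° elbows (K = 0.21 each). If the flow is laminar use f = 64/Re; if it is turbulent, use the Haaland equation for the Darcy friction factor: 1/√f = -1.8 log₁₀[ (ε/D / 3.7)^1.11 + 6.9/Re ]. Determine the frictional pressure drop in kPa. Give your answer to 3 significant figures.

Reynolds number Re = ρVD/μ = 652 · 4.96 · 0.181 / 0.000178 = 3.288e+06.
Re > 4000 → turbulent. Relative roughness ε/D = 2.8e-06/0.181 = 1.55e-05. Haaland: 1/√f = -1.8 log₁₀[(1.55e-05/3.7)^1.11 + 6.9/3.288e+06] = -1.8 log₁₀[1.07e-06 + 2.1e-06] = 9.898, so f = 0.01021.
Total minor-loss coefficient ΣK = 2·0.3 + 1·0.96 + 3·0.21 = 2.19.
ΔP = [f·L/D + ΣK]·(ρV²/2) = [0.01021·294/0.181 + 2.19]·(652·4.96²/2) = [16.58 + 2.19]·8020 = 1.505e+05 Pa.
ΔP = 1.505e+05 Pa = 151 kPa.

ΔP ≈ 151 kPa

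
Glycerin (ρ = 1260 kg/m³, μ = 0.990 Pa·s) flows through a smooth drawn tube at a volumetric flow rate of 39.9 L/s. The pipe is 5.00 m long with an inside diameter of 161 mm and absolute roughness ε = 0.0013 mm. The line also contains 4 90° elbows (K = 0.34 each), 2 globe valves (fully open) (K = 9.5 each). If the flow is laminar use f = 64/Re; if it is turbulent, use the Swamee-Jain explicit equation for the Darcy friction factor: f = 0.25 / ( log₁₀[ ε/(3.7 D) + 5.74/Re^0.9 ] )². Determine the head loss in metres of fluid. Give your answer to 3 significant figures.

h_f ≈ 4.95 m

Q = 39.9 L/s = 39.9/1000 = 0.0399 m³/s.
Cross-sectional area A = πD²/4 = π(0.161)²/4 = 0.02036 m²; mean velocity V = Q/A = 0.0399/0.02036 = 1.96 m/s.
Reynolds number Re = ρVD/μ = 1260 · 1.96 · 0.161 / 0.99 = 401.6.
Re < 2300 → laminar flow, so f = 64/Re = 64/401.6 = 0.1594 (the turbulent correlation is not needed).
Total minor-loss coefficient ΣK = 4·0.34 + 2·9.5 = 20.4.
ΔP = [f·L/D + ΣK]·(ρV²/2) = [0.1594·5/0.161 + 20.4]·(1260·1.96²/2) = [4.949 + 20.4]·2420 = 6.125e+04 Pa.
Head loss h_f = ΔP/(ρg) = 6.125e+04/(1260·9.81) = 4.95 m.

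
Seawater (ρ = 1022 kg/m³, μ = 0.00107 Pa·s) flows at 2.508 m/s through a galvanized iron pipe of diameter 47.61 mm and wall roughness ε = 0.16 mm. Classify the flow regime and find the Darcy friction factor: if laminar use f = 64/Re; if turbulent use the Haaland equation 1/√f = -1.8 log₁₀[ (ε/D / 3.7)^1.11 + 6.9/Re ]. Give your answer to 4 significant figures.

f ≈ 0.02804

Re = ρVD/μ = 1022·2.508·0.04761/0.00107 = 1.14e+05.
Re > 4000 → turbulent. ε/D = 0.00016/0.04761 = 0.00336; Haaland: 1/√f = -1.8 log₁₀[0.00042 + 6.05e-05] = 5.972, so f = 0.02804.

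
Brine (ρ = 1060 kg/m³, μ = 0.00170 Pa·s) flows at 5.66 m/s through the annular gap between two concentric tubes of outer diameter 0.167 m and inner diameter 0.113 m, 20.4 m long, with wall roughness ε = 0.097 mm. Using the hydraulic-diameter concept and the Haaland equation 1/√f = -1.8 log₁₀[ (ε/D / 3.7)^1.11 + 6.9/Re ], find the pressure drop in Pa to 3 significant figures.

ΔP ≈ 152000 Pa

Hydraulic diameter D_h = 4A/P = D_o - D_i = 0.167 - 0.113 = 0.054 m.
Re = ρVD_h/μ = 1060·5.66·0.054/0.0017 = 1.906e+05.
ε/D_h = 9.7e-05/0.054 = 0.0018; Haaland gives 1/√f = -1.8 log₁₀[0.00021+3.62e-05] = 6.497, so f = 0.02369.
ΔP = f(L/D_h)(ρV²/2) = 0.02369·20.4/0.054·1.698e+04 = 1.52e+05 Pa.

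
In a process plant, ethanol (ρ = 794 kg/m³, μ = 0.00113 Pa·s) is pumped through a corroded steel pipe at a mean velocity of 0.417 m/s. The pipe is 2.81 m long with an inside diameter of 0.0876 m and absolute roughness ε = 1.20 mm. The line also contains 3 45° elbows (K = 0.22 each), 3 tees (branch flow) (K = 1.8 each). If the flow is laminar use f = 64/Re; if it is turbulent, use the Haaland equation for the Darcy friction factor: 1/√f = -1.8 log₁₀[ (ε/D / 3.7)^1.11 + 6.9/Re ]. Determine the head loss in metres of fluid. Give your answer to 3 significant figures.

Reynolds number Re = ρVD/μ = 794 · 0.417 · 0.0876 / 0.00113 = 2.567e+04.
Re > 4000 → turbulent. Relative roughness ε/D = 0.0012/0.0876 = 0.0137. Haaland: 1/√f = -1.8 log₁₀[(0.0137/3.7)^1.11 + 6.9/2.567e+04] = -1.8 log₁₀[0.002 + 0.000269] = 4.76, so f = 0.04414.
Total minor-loss coefficient ΣK = 3·0.22 + 3·1.8 = 6.06.
ΔP = [f·L/D + ΣK]·(ρV²/2) = [0.04414·2.81/0.0876 + 6.06]·(794·0.417²/2) = [1.416 + 6.06]·69.03 = 516.1 Pa.
Head loss h_f = ΔP/(ρg) = 516.1/(794·9.81) = 0.0663 m.

h_f ≈ 0.0663 m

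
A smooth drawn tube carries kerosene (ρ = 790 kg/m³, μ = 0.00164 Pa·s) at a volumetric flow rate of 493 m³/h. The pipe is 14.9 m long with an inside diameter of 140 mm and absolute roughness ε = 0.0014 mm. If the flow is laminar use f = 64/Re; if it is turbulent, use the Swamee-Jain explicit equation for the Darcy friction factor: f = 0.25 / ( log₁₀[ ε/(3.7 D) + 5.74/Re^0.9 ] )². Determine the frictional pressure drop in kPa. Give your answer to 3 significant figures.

Q = 493 m³/h = 493/3600 = 0.1369 m³/s.
Cross-sectional area A = πD²/4 = π(0.14)²/4 = 0.01539 m²; mean velocity V = Q/A = 0.1369/0.01539 = 8.896 m/s.
Reynolds number Re = ρVD/μ = 790 · 8.896 · 0.14 / 0.00164 = 5.999e+05.
Re > 4000 → turbulent. Relative roughness ε/D = 1.4e-06/0.14 = 1e-05. Swamee-Jain: f = 0.25/(log₁₀[1e-05/3.7 + 5.74/5.999e+05^0.9])² = 0.25/(log₁₀[2.7e-06 + 3.62e-05])² = 0.25/(-4.41)² = 0.01285.
Darcy-Weisbach: ΔP = f(L/D)(ρV²/2) = 0.01285·(14.9/0.14)·(790·8.896²/2) = 0.01285·106.4·3.126e+04 = 4.277e+04 Pa.
ΔP = 4.277e+04 Pa = 42.8 kPa.

ΔP ≈ 42.8 kPa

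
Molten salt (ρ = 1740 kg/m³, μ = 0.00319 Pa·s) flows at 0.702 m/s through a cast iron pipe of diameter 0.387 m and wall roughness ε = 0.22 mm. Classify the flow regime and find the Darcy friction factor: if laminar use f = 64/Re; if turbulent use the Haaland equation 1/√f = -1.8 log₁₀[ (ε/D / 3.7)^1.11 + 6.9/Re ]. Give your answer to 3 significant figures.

Re = ρVD/μ = 1740·0.702·0.387/0.00319 = 1.482e+05.
Re > 4000 → turbulent. ε/D = 0.00022/0.387 = 0.000568; Haaland: 1/√f = -1.8 log₁₀[5.85e-05 + 4.66e-05] = 7.162, so f = 0.0195.

f ≈ 0.0195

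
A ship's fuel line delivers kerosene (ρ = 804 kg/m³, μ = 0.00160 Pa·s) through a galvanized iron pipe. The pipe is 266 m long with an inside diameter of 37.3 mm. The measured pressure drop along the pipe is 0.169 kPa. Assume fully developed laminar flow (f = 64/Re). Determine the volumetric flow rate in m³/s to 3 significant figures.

For laminar flow, f = 64/Re with Re = ρVD/μ, so Darcy-Weisbach reduces to ΔP = 32μLV/D². Solving for V: V = ΔP·D²/(32μL) = 169·(0.0373)²/(32·0.0016·266) = 0.01726 m/s.
Check: Re = ρVD/μ = 804·0.01726·0.0373/0.0016 = 323.6 < 2300, so the laminar assumption holds.
Q = V·A = 0.01726·(π/4·0.0373²) = 1.887e-05 m³/s = 1.89×10^-5 m³/s.

Q ≈ 1.89×10^-5 m³/s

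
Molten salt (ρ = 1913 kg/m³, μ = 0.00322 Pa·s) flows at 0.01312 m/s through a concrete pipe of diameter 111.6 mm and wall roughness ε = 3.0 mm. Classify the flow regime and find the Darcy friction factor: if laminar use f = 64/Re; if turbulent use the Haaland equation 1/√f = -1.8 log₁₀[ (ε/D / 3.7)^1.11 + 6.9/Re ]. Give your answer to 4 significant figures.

Re = ρVD/μ = 1913·0.01312·0.1116/0.00322 = 869.9.
Re < 2300 → laminar, so f = 64/Re = 0.07357 (roughness is irrelevant in laminar flow).

f ≈ 0.07357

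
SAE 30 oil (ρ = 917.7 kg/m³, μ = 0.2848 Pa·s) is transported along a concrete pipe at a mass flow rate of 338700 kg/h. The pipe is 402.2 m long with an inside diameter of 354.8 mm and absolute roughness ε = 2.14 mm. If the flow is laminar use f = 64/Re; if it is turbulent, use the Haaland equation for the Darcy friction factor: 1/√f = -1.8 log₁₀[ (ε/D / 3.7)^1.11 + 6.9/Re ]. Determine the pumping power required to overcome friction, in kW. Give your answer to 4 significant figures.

P ≈ 3.096 kW

ṁ = 338700 kg/h = 338700/3600 = 94.08 kg/s.
A = πD²/4 = π(0.3548)²/4 = 0.09887 m²; mean velocity V = ṁ/(ρA) = 94.08/(917.7 · 0.09887) = 1.037 m/s.
Reynolds number Re = ρVD/μ = 917.7 · 1.037 · 0.3548 / 0.285 = 1185.
Re < 2300 → laminar flow, so f = 64/Re = 64/1185 = 0.05399 (the turbulent correlation is not needed).
Darcy-Weisbach: ΔP = f(L/D)(ρV²/2) = 0.05399·(402.2/0.3548)·(917.7·1.037²/2) = 0.05399·1134·493.4 = 3.019e+04 Pa.
Q = ṁ/ρ = 94.08/917.7 = 0.1025 m³/s.
Pumping power P = QΔP = 0.1025·3.019e+04 = 3095.5 W = 3.096 kW.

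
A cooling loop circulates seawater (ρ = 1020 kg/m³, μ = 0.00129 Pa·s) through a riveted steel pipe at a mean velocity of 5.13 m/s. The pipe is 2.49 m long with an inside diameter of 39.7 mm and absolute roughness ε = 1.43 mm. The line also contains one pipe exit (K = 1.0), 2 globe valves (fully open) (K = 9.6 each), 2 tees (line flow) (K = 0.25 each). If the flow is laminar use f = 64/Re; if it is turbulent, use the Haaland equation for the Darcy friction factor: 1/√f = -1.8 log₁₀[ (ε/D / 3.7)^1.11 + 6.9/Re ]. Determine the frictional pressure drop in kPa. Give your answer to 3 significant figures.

ΔP ≈ 330 kPa

Reynolds number Re = ρVD/μ = 1020 · 5.13 · 0.0397 / 0.00129 = 1.61e+05.
Re > 4000 → turbulent. Relative roughness ε/D = 0.00143/0.0397 = 0.036. Haaland: 1/√f = -1.8 log₁₀[(0.036/3.7)^1.11 + 6.9/1.61e+05] = -1.8 log₁₀[0.00585 + 4.28e-05] = 4.014, so f = 0.06208.
Total minor-loss coefficient ΣK = 1·1 + 2·9.6 + 2·0.25 = 20.7.
ΔP = [f·L/D + ΣK]·(ρV²/2) = [0.06208·2.49/0.0397 + 20.7]·(1020·5.13²/2) = [3.894 + 20.7]·1.342e+04 = 3.301e+05 Pa.
ΔP = 3.301e+05 Pa = 330 kPa.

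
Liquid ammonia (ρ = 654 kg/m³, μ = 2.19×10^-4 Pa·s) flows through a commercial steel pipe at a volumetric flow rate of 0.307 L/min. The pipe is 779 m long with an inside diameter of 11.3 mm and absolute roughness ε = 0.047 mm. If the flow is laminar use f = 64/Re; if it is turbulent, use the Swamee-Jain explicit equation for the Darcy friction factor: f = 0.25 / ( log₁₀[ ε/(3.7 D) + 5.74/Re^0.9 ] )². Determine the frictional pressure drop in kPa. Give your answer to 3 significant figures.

Q = 0.307 L/min = 0.307/60000 = 5.117e-06 m³/s.
Cross-sectional area A = πD²/4 = π(0.0113)²/4 = 0.0001003 m²; mean velocity V = Q/A = 5.117e-06/0.0001003 = 0.05102 m/s.
Reynolds number Re = ρVD/μ = 654 · 0.05102 · 0.0113 / 0.000219 = 1722.
Re < 2300 → laminar flow, so f = 64/Re = 64/1722 = 0.03717 (the turbulent correlation is not needed).
Darcy-Weisbach: ΔP = f(L/D)(ρV²/2) = 0.03717·(779/0.0113)·(654·0.05102²/2) = 0.03717·6.894e+04·0.8512 = 2181 Pa.
ΔP = 2181 Pa = 2.18 kPa.

ΔP ≈ 2.18 kPa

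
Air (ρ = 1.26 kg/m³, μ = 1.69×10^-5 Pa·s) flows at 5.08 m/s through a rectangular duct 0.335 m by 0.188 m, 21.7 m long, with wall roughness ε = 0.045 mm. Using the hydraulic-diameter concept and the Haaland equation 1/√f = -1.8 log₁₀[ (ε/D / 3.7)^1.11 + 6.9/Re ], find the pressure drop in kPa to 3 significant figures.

Hydraulic diameter D_h = 4A/P = 4·(0.335·0.188)/(2·(0.335+0.188)) = 0.2519/1.046 = 0.2408 m.
Re = ρVD_h/μ = 1.26·5.08·0.2408/1.69e-05 = 9.122e+04.
ε/D_h = 4.5e-05/0.2408 = 0.000187; Haaland gives 1/√f = -1.8 log₁₀[1.7e-05+7.56e-05] = 7.26, so f = 0.01897.
ΔP = f(L/D_h)(ρV²/2) = 0.01897·21.7/0.2408·16.26 = 27.79 Pa.
ΔP = 0.0278 kPa.

ΔP ≈ 0.0278 kPa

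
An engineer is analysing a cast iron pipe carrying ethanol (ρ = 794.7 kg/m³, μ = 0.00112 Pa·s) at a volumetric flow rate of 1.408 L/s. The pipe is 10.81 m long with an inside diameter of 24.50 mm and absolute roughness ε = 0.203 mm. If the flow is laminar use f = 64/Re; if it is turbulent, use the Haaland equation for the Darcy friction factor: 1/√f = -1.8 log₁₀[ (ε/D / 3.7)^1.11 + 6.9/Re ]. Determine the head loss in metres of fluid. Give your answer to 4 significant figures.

Q = 1.408 L/s = 1.408/1000 = 0.001408 m³/s.
Cross-sectional area A = πD²/4 = π(0.0245)²/4 = 0.0004714 m²; mean velocity V = Q/A = 0.001408/0.0004714 = 2.987 m/s.
Reynolds number Re = ρVD/μ = 794.7 · 2.987 · 0.0245 / 0.00112 = 5.192e+04.
Re > 4000 → turbulent. Relative roughness ε/D = 0.000203/0.0245 = 0.00829. Haaland: 1/√f = -1.8 log₁₀[(0.00829/3.7)^1.11 + 6.9/5.192e+04] = -1.8 log₁₀[0.00114 + 0.000133] = 5.209, so f = 0.03686.
Darcy-Weisbach: ΔP = f(L/D)(ρV²/2) = 0.03686·(10.81/0.0245)·(794.7·2.987²/2) = 0.03686·441.2·3544 = 5.764e+04 Pa.
Head loss h_f = ΔP/(ρg) = 5.764e+04/(794.7·9.81) = 7.394 m.

h_f ≈ 7.394 m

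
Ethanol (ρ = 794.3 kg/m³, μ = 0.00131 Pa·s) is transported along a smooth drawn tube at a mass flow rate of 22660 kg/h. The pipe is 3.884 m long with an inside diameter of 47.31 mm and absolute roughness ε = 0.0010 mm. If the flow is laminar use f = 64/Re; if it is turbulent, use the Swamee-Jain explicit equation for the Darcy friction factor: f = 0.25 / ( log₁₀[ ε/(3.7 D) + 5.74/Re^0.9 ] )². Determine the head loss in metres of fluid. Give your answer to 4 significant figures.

h_f ≈ 1.453 m

ṁ = 22660 kg/h = 22660/3600 = 6.294 kg/s.
A = πD²/4 = π(0.04731)²/4 = 0.001758 m²; mean velocity V = ṁ/(ρA) = 6.294/(794.3 · 0.001758) = 4.508 m/s.
Reynolds number Re = ρVD/μ = 794.3 · 4.508 · 0.04731 / 0.00131 = 1.293e+05.
Re > 4000 → turbulent. Relative roughness ε/D = 1e-06/0.04731 = 2.11e-05. Swamee-Jain: f = 0.25/(log₁₀[2.11e-05/3.7 + 5.74/1.293e+05^0.9])² = 0.25/(log₁₀[5.71e-06 + 0.000144])² = 0.25/(-3.825)² = 0.01709.
Darcy-Weisbach: ΔP = f(L/D)(ρV²/2) = 0.01709·(3.884/0.04731)·(794.3·4.508²/2) = 0.01709·82.1·8071 = 1.132e+04 Pa.
Head loss h_f = ΔP/(ρg) = 1.132e+04/(794.3·9.81) = 1.453 m.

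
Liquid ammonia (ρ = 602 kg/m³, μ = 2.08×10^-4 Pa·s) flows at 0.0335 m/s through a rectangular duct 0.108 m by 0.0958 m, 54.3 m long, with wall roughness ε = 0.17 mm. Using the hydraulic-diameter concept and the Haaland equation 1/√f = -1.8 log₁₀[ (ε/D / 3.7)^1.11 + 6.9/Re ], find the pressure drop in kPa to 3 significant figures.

Hydraulic diameter D_h = 4A/P = 4·(0.108·0.0958)/(2·(0.108+0.0958)) = 0.04139/0.4076 = 0.1015 m.
Re = ρVD_h/μ = 602·0.0335·0.1015/0.000208 = 9844.
ε/D_h = 0.00017/0.1015 = 0.00167; Haaland gives 1/√f = -1.8 log₁₀[0.000194+0.000701] = 5.487, so f = 0.03322.
ΔP = f(L/D_h)(ρV²/2) = 0.03322·54.3/0.1015·0.3378 = 6.001 Pa.
ΔP = 0.00600 kPa.

ΔP ≈ 0.00600 kPa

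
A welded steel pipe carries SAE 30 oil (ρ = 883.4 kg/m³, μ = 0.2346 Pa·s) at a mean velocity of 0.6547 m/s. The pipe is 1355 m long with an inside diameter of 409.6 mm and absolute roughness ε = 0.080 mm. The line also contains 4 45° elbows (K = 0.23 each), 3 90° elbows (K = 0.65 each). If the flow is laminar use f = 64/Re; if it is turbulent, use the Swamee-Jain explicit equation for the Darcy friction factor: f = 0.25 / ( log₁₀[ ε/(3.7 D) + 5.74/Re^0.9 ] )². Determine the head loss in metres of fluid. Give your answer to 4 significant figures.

h_f ≈ 4.643 m

Reynolds number Re = ρVD/μ = 883.4 · 0.6547 · 0.4096 / 0.235 = 1010.
Re < 2300 → laminar flow, so f = 64/Re = 64/1010 = 0.06338 (the turbulent correlation is not needed).
Total minor-loss coefficient ΣK = 4·0.23 + 3·0.65 = 2.87.
ΔP = [f·L/D + ΣK]·(ρV²/2) = [0.06338·1355/0.4096 + 2.87]·(883.4·0.6547²/2) = [209.7 + 2.87]·189.3 = 4.024e+04 Pa.
Head loss h_f = ΔP/(ρg) = 4.024e+04/(883.4·9.81) = 4.643 m.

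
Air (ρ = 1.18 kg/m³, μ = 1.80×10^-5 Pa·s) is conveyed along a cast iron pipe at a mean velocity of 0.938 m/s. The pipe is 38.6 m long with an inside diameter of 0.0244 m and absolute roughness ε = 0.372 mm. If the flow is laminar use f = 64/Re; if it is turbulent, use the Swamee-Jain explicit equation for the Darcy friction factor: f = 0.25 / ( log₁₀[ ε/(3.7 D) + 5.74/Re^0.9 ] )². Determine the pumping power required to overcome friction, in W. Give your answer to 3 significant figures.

P ≈ 0.0154 W

Reynolds number Re = ρVD/μ = 1.18 · 0.938 · 0.0244 / 1.8e-05 = 1500.
Re < 2300 → laminar flow, so f = 64/Re = 64/1500 = 0.04266 (the turbulent correlation is not needed).
Darcy-Weisbach: ΔP = f(L/D)(ρV²/2) = 0.04266·(38.6/0.0244)·(1.18·0.938²/2) = 0.04266·1582·0.5191 = 35.03 Pa.
Q = V·A = 0.938·0.0004676 = 0.0004386 m³/s.
Pumping power P = QΔP = 0.0004386·35.03 = 0.01536 W = 0.0154 W.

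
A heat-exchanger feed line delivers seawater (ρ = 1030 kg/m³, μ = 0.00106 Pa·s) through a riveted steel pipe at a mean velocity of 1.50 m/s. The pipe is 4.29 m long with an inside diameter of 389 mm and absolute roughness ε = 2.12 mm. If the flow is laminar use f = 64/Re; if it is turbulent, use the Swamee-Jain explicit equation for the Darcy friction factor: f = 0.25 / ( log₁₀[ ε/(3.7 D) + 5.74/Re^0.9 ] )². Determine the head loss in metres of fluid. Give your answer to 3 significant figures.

h_f ≈ 0.0397 m

Reynolds number Re = ρVD/μ = 1030 · 1.5 · 0.389 / 0.00106 = 5.67e+05.
Re > 4000 → turbulent. Relative roughness ε/D = 0.00212/0.389 = 0.00545. Swamee-Jain: f = 0.25/(log₁₀[0.00545/3.7 + 5.74/5.67e+05^0.9])² = 0.25/(log₁₀[0.00147 + 3.81e-05])² = 0.25/(-2.821)² = 0.03142.
Darcy-Weisbach: ΔP = f(L/D)(ρV²/2) = 0.03142·(4.29/0.389)·(1030·1.5²/2) = 0.03142·11.03·1159 = 401.5 Pa.
Head loss h_f = ΔP/(ρg) = 401.5/(1030·9.81) = 0.0397 m.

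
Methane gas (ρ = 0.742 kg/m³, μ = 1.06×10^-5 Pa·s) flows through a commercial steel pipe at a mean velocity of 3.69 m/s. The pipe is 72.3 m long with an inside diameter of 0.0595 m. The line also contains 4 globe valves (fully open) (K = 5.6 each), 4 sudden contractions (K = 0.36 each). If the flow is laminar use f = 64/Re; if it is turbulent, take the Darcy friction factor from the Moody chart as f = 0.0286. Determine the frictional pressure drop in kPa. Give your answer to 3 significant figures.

Reynolds number Re = ρVD/μ = 0.742 · 3.69 · 0.0595 / 1.06e-05 = 1.537e+04.
Re > 4000 → turbulent; use the Moody-chart value f = 0.0286.
Total minor-loss coefficient ΣK = 4·5.6 + 4·0.36 = 23.8.
ΔP = [f·L/D + ΣK]·(ρV²/2) = [0.0286·72.3/0.0595 + 23.8]·(0.742·3.69²/2) = [34.75 + 23.8]·5.052 = 296 Pa.
ΔP = 296 Pa = 0.296 kPa.

ΔP ≈ 0.296 kPa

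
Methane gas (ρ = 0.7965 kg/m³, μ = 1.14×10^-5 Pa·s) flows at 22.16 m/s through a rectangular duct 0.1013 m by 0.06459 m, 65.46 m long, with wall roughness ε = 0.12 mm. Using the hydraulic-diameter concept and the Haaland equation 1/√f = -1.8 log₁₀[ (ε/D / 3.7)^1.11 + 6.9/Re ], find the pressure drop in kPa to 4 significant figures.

ΔP ≈ 3.787 kPa

Hydraulic diameter D_h = 4A/P = 4·(0.1013·0.06459)/(2·(0.1013+0.06459)) = 0.02617/0.3318 = 0.07888 m.
Re = ρVD_h/μ = 0.7965·22.16·0.07888/1.14e-05 = 1.221e+05.
ε/D_h = 0.00012/0.07888 = 0.00152; Haaland gives 1/√f = -1.8 log₁₀[0.000174+5.65e-05] = 6.546, so f = 0.02334.
ΔP = f(L/D_h)(ρV²/2) = 0.02334·65.46/0.07888·195.6 = 3787 Pa.
ΔP = 3.787 kPa.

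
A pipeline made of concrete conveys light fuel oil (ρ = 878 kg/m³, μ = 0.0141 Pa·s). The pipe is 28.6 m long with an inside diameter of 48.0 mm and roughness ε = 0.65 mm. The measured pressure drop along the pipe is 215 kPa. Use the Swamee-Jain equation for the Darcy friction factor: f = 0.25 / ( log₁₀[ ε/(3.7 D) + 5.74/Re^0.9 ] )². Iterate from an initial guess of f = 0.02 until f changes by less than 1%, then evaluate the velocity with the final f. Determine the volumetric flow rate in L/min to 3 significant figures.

Q ≈ 456 L/min

Rearranging Darcy-Weisbach: V = √(2·ΔP·D/(f·L·ρ)). With ε/D = 0.00065/0.048 = 0.0135, iterate starting from f = 0.02:
  f = 0.02 → V = √(2·2.15e+05·0.048/(0.02·28.6·878)) = 6.411 m/s; Re = ρVD/μ = 1.916e+04; f → 0.04525
  f = 0.04525 → V = 4.262 m/s; Re = 1.274e+04; f → 0.04657
  f = 0.04657 → V = 4.201 m/s; Re = 1.256e+04; f → 0.04662
Converged (Δf/f < 1%). With the final f = 0.04662: V = √(2·2.15e+05·0.048/(0.04662·28.6·878)) = 4.199 m/s.
Q = V·A = 4.199·(π/4·0.048²) = 0.007598 m³/s = 456 L/min.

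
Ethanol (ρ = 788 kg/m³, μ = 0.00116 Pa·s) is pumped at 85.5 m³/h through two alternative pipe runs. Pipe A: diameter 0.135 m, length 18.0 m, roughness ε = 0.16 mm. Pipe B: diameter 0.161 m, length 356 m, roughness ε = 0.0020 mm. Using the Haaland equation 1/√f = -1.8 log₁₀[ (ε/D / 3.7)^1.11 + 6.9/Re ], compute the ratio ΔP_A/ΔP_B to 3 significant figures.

ΔP_A/ΔP_B ≈ 0.157

Pipe A: V = Q/A = 0.02375/0.01431 = 1.659 m/s; Re = 1.522e+05; ε/D = 0.00119; Haaland → f = 0.02194; ΔP_A = f(L/D)(ρV²/2) = 3173 Pa.
Pipe B: V = Q/A = 0.02375/0.02036 = 1.167 m/s; Re = 1.276e+05; ε/D = 1.24e-05; Haaland → f = 0.01701; ΔP_B = f(L/D)(ρV²/2) = 2.016e+04 Pa.
ΔP_A/ΔP_B = 3173/2.016e+04 = 0.157.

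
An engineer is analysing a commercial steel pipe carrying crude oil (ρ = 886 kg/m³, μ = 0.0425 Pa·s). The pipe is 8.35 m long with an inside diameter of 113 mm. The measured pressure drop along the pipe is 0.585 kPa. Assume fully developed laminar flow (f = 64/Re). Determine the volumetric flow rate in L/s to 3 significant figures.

For laminar flow, f = 64/Re with Re = ρVD/μ, so Darcy-Weisbach reduces to ΔP = 32μLV/D². Solving for V: V = ΔP·D²/(32μL) = 585·(0.113)²/(32·0.0425·8.35) = 0.6578 m/s.
Check: Re = ρVD/μ = 886·0.6578·0.113/0.0425 = 1550 < 2300, so the laminar assumption holds.
Q = V·A = 0.6578·(π/4·0.113²) = 0.006597 m³/s = 6.60 L/s.

Q ≈ 6.60 L/s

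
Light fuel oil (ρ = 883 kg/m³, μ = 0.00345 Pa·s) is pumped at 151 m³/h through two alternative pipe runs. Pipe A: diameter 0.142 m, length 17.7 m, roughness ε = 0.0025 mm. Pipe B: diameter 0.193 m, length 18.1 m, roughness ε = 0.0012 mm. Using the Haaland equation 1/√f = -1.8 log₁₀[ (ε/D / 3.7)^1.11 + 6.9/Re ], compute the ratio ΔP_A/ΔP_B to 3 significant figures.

ΔP_A/ΔP_B ≈ 4.26

Pipe A: V = Q/A = 0.04194/0.01584 = 2.649 m/s; Re = 9.626e+04; ε/D = 1.76e-05; Haaland → f = 0.01803; ΔP_A = f(L/D)(ρV²/2) = 6961 Pa.
Pipe B: V = Q/A = 0.04194/0.02926 = 1.434 m/s; Re = 7.082e+04; ε/D = 6.22e-06; Haaland → f = 0.0192; ΔP_B = f(L/D)(ρV²/2) = 1634 Pa.
ΔP_A/ΔP_B = 6961/1634 = 4.26.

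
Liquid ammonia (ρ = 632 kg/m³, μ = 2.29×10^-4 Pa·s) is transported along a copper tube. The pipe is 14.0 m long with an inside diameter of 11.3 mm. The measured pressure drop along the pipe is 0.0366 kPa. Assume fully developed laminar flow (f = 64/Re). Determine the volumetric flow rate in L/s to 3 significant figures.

Q ≈ 0.00457 L/s

For laminar flow, f = 64/Re with Re = ρVD/μ, so Darcy-Weisbach reduces to ΔP = 32μLV/D². Solving for V: V = ΔP·D²/(32μL) = 36.6·(0.0113)²/(32·0.000229·14) = 0.04555 m/s.
Check: Re = ρVD/μ = 632·0.04555·0.0113/0.000229 = 1421 < 2300, so the laminar assumption holds.
Q = V·A = 0.04555·(π/4·0.0113²) = 4.568e-06 m³/s = 0.00457 L/s.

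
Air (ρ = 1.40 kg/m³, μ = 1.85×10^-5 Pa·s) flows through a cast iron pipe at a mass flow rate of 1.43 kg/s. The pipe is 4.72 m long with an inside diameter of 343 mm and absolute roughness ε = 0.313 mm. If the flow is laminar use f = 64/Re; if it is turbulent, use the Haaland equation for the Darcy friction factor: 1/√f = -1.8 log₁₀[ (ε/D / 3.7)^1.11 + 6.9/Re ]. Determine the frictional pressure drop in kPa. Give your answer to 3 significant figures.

A = πD²/4 = π(0.343)²/4 = 0.0924 m²; mean velocity V = ṁ/(ρA) = 1.43/(1.4 · 0.0924) = 11.05 m/s.
Reynolds number Re = ρVD/μ = 1.4 · 11.05 · 0.343 / 1.85e-05 = 2.869e+05.
Re > 4000 → turbulent. Relative roughness ε/D = 0.000313/0.343 = 0.000913. Haaland: 1/√f = -1.8 log₁₀[(0.000913/3.7)^1.11 + 6.9/2.869e+05] = -1.8 log₁₀[9.89e-05 + 2.4e-05] = 7.039, so f = 0.02019.
Darcy-Weisbach: ΔP = f(L/D)(ρV²/2) = 0.02019·(4.72/0.343)·(1.4·11.05²/2) = 0.02019·13.76·85.54 = 23.76 Pa.
ΔP = 23.76 Pa = 0.0238 kPa.

ΔP ≈ 0.0238 kPa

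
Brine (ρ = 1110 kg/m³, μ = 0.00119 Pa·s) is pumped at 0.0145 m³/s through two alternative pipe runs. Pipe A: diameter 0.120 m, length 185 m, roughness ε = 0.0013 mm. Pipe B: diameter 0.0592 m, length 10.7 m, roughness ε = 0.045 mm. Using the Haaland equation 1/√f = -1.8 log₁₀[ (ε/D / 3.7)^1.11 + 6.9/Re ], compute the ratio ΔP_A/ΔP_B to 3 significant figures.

ΔP_A/ΔP_B ≈ 0.431

Pipe A: V = Q/A = 0.0145/0.01131 = 1.282 m/s; Re = 1.435e+05; ε/D = 1.08e-05; Haaland → f = 0.0166; ΔP_A = f(L/D)(ρV²/2) = 2.335e+04 Pa.
Pipe B: V = Q/A = 0.0145/0.002753 = 5.268 m/s; Re = 2.909e+05; ε/D = 0.00076; Haaland → f = 0.01947; ΔP_B = f(L/D)(ρV²/2) = 5.421e+04 Pa.
ΔP_A/ΔP_B = 2.335e+04/5.421e+04 = 0.431.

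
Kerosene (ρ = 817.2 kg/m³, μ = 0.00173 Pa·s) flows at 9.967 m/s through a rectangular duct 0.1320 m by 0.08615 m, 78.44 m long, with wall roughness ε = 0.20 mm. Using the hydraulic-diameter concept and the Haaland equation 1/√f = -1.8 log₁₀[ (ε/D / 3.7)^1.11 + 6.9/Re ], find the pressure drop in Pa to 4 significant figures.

ΔP ≈ 719100 Pa

Hydraulic diameter D_h = 4A/P = 4·(0.132·0.08615)/(2·(0.132+0.08615)) = 0.04549/0.4363 = 0.1043 m.
Re = ρVD_h/μ = 817.2·9.967·0.1043/0.00173 = 4.909e+05.
ε/D_h = 0.0002/0.1043 = 0.00192; Haaland gives 1/√f = -1.8 log₁₀[0.000226+1.41e-05] = 6.517, so f = 0.02355.
ΔP = f(L/D_h)(ρV²/2) = 0.02355·78.44/0.1043·4.059e+04 = 7.191e+05 Pa.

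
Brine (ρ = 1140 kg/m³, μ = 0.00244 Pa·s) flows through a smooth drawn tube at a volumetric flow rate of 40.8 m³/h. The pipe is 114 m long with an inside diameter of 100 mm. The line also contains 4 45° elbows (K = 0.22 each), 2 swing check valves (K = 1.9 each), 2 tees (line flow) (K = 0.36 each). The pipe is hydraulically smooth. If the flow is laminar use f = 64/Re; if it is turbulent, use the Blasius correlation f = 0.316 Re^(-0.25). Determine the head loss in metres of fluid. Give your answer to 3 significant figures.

Q = 40.8 m³/h = 40.8/3600 = 0.01133 m³/s.
Cross-sectional area A = πD²/4 = π(0.1)²/4 = 0.007854 m²; mean velocity V = Q/A = 0.01133/0.007854 = 1.443 m/s.
Reynolds number Re = ρVD/μ = 1140 · 1.443 · 0.1 / 0.00244 = 6.742e+04.
Re > 4000 → turbulent. Smooth-pipe (Blasius): f = 0.316 Re^(-0.25) = 0.316/(6.742e+04)^0.25 = 0.01961.
Total minor-loss coefficient ΣK = 4·0.22 + 2·1.9 + 2·0.36 = 5.4.
ΔP = [f·L/D + ΣK]·(ρV²/2) = [0.01961·114/0.1 + 5.4]·(1140·1.443²/2) = [22.36 + 5.4]·1187 = 3.294e+04 Pa.
Head loss h_f = ΔP/(ρg) = 3.294e+04/(1140·9.81) = 2.95 m.

h_f ≈ 2.95 m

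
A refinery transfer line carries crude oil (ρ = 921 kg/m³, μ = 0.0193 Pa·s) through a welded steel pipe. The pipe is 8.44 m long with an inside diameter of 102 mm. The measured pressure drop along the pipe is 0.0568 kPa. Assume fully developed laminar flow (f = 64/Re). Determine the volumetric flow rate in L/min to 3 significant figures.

For laminar flow, f = 64/Re with Re = ρVD/μ, so Darcy-Weisbach reduces to ΔP = 32μLV/D². Solving for V: V = ΔP·D²/(32μL) = 56.8·(0.102)²/(32·0.0193·8.44) = 0.1134 m/s.
Check: Re = ρVD/μ = 921·0.1134·0.102/0.0193 = 551.8 < 2300, so the laminar assumption holds.
Q = V·A = 0.1134·(π/4·0.102²) = 0.0009264 m³/s = 55.6 L/min.

Q ≈ 55.6 L/min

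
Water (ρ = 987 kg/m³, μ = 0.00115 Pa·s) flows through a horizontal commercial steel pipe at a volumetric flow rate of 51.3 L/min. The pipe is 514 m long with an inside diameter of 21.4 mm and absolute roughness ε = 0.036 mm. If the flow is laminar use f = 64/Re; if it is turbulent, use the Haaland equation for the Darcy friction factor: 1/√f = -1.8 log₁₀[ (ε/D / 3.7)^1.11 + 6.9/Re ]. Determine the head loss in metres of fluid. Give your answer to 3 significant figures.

h_f ≈ 179 m

Q = 51.3 L/min = 51.3/60000 = 0.000855 m³/s.
Cross-sectional area A = πD²/4 = π(0.0214)²/4 = 0.0003597 m²; mean velocity V = Q/A = 0.000855/0.0003597 = 2.377 m/s.
Reynolds number Re = ρVD/μ = 987 · 2.377 · 0.0214 / 0.00115 = 4.366e+04.
Re > 4000 → turbulent. Relative roughness ε/D = 3.6e-05/0.0214 = 0.00168. Haaland: 1/√f = -1.8 log₁₀[(0.00168/3.7)^1.11 + 6.9/4.366e+04] = -1.8 log₁₀[0.000195 + 0.000158] = 6.214, so f = 0.0259.
Darcy-Weisbach: ΔP = f(L/D)(ρV²/2) = 0.0259·(514/0.0214)·(987·2.377²/2) = 0.0259·2.402e+04·2789 = 1.735e+06 Pa.
Head loss h_f = ΔP/(ρg) = 1.735e+06/(987·9.81) = 179 m.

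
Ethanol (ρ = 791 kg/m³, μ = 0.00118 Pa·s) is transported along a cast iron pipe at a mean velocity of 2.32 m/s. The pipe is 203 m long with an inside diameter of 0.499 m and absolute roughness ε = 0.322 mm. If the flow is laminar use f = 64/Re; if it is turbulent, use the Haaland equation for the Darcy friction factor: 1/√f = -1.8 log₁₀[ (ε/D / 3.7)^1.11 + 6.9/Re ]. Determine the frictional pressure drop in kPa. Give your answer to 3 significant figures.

Reynolds number Re = ρVD/μ = 791 · 2.32 · 0.499 / 0.00118 = 7.76e+05.
Re > 4000 → turbulent. Relative roughness ε/D = 0.000322/0.499 = 0.000645. Haaland: 1/√f = -1.8 log₁₀[(0.000645/3.7)^1.11 + 6.9/7.76e+05] = -1.8 log₁₀[6.73e-05 + 8.89e-06] = 7.412, so f = 0.0182.
Darcy-Weisbach: ΔP = f(L/D)(ρV²/2) = 0.0182·(203/0.499)·(791·2.32²/2) = 0.0182·406.8·2129 = 1.576e+04 Pa.
ΔP = 1.576e+04 Pa = 15.8 kPa.

ΔP ≈ 15.8 kPa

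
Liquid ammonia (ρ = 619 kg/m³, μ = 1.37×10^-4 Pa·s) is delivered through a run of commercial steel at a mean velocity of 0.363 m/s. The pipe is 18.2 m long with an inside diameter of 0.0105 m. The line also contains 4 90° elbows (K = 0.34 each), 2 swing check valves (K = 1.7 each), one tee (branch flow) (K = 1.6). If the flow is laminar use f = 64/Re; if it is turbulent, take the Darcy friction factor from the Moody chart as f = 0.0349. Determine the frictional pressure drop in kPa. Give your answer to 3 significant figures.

ΔP ≈ 2.73 kPa

Reynolds number Re = ρVD/μ = 619 · 0.363 · 0.0105 / 0.000137 = 1.722e+04.
Re > 4000 → turbulent; use the Moody-chart value f = 0.0349.
Total minor-loss coefficient ΣK = 4·0.34 + 2·1.7 + 1·1.6 = 6.36.
ΔP = [f·L/D + ΣK]·(ρV²/2) = [0.0349·18.2/0.0105 + 6.36]·(619·0.363²/2) = [60.49 + 6.36]·40.78 = 2726 Pa.
ΔP = 2726 Pa = 2.73 kPa.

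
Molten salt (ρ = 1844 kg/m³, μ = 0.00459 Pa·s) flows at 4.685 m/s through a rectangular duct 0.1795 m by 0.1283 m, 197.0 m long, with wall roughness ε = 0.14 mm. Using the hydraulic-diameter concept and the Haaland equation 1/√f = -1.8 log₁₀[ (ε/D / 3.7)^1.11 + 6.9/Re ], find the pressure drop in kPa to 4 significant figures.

Hydraulic diameter D_h = 4A/P = 4·(0.1795·0.1283)/(2·(0.1795+0.1283)) = 0.09212/0.6156 = 0.1496 m.
Re = ρVD_h/μ = 1844·4.685·0.1496/0.00459 = 2.817e+05.
ε/D_h = 0.00014/0.1496 = 0.000936; Haaland gives 1/√f = -1.8 log₁₀[0.000102+2.45e-05] = 7.018, so f = 0.0203.
ΔP = f(L/D_h)(ρV²/2) = 0.0203·197/0.1496·2.024e+04 = 5.409e+05 Pa.
ΔP = 540.9 kPa.

ΔP ≈ 540.9 kPa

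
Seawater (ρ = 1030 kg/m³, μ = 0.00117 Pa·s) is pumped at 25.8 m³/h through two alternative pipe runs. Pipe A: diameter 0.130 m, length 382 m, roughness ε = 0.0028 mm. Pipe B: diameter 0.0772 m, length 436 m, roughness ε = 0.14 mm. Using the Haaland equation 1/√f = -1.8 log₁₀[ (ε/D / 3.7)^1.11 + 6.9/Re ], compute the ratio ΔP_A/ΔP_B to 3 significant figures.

Pipe A: V = Q/A = 0.007167/0.01327 = 0.5399 m/s; Re = 6.179e+04; ε/D = 2.15e-05; Haaland → f = 0.01982; ΔP_A = f(L/D)(ρV²/2) = 8744 Pa.
Pipe B: V = Q/A = 0.007167/0.004681 = 1.531 m/s; Re = 1.041e+05; ε/D = 0.00181; Haaland → f = 0.02441; ΔP_B = f(L/D)(ρV²/2) = 1.665e+05 Pa.
ΔP_A/ΔP_B = 8744/1.665e+05 = 0.0525.

ΔP_A/ΔP_B ≈ 0.0525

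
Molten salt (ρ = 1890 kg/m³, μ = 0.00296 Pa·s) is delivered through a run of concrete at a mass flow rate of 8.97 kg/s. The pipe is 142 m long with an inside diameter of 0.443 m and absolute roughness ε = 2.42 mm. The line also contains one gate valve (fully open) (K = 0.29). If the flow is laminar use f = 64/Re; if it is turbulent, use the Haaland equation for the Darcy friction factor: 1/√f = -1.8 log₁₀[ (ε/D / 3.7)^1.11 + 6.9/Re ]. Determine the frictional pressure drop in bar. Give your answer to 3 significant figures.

A = πD²/4 = π(0.443)²/4 = 0.1541 m²; mean velocity V = ṁ/(ρA) = 8.97/(1890 · 0.1541) = 0.03079 m/s.
Reynolds number Re = ρVD/μ = 1890 · 0.03079 · 0.443 / 0.00296 = 8710.
Re > 4000 → turbulent. Relative roughness ε/D = 0.00242/0.443 = 0.00546. Haaland: 1/√f = -1.8 log₁₀[(0.00546/3.7)^1.11 + 6.9/8710] = -1.8 log₁₀[0.000721 + 0.000792] = 5.076, so f = 0.03881.
Total minor-loss coefficient ΣK = 1·0.29 = 0.29.
ΔP = [f·L/D + ΣK]·(ρV²/2) = [0.03881·142/0.443 + 0.29]·(1890·0.03079²/2) = [12.44 + 0.29]·0.896 = 11.41 Pa.
ΔP = 11.41 Pa = 1.14×10^-4 bar.

ΔP ≈ 1.14×10^-4 bar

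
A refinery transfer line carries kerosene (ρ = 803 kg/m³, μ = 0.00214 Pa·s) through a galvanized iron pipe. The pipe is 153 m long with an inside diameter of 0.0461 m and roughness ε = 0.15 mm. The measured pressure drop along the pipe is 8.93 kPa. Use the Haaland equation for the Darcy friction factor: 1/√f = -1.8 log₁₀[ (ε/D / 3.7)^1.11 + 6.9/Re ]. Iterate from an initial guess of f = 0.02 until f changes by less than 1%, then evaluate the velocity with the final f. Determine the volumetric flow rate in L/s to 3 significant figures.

Q ≈ 0.706 L/s

Rearranging Darcy-Weisbach: V = √(2·ΔP·D/(f·L·ρ)). With ε/D = 0.00015/0.0461 = 0.00325, iterate starting from f = 0.02:
  f = 0.02 → V = √(2·8930·0.0461/(0.02·153·803)) = 0.5789 m/s; Re = ρVD/μ = 1.001e+04; f → 0.03521
  f = 0.03521 → V = 0.4363 m/s; Re = 7547; f → 0.03722
  f = 0.03722 → V = 0.4243 m/s; Re = 7340; f → 0.03744
Converged (Δf/f < 1%). With the final f = 0.03744: V = √(2·8930·0.0461/(0.03744·153·803)) = 0.4231 m/s.
Q = V·A = 0.4231·(π/4·0.0461²) = 0.0007061 m³/s = 0.706 L/s.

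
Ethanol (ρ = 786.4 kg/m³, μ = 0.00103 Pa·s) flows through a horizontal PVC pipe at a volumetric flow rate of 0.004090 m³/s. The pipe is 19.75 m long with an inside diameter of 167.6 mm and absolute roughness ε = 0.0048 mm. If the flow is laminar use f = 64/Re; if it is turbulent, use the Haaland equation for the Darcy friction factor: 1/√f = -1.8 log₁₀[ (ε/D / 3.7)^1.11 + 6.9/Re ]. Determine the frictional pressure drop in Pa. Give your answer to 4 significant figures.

ΔP ≈ 39.37 Pa

Cross-sectional area A = πD²/4 = π(0.1676)²/4 = 0.02206 m²; mean velocity V = Q/A = 0.00409/0.02206 = 0.1854 m/s.
Reynolds number Re = ρVD/μ = 786.4 · 0.1854 · 0.1676 / 0.00103 = 2.372e+04.
Re > 4000 → turbulent. Relative roughness ε/D = 4.8e-06/0.1676 = 2.86e-05. Haaland: 1/√f = -1.8 log₁₀[(2.86e-05/3.7)^1.11 + 6.9/2.372e+04] = -1.8 log₁₀[2.12e-06 + 0.000291] = 6.36, so f = 0.02472.
Darcy-Weisbach: ΔP = f(L/D)(ρV²/2) = 0.02472·(19.75/0.1676)·(786.4·0.1854²/2) = 0.02472·117.8·13.51 = 39.37 Pa.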